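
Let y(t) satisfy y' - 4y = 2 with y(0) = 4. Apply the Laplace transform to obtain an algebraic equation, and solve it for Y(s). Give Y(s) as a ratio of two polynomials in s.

Apply the Laplace transform to the equation.
Using L{y'} = sY - y(0) = sY - 4, the left side becomes (s - 4)Y - (4).
The right side is L{2} = 2/s.
So (s - 4)Y = 2/s + (4).
Isolate Y and clear denominators.

Y(s) = (4*s + 2)/(s^2 - 4*s)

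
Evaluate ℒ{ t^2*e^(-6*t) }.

L{e^(-6t)} = 1/(s + 6).
Then apply L{t^2·g(t)} = (-1)^2 d^2/ds^2[H(s)] with H(s) = 1/(s + 6):
differentiating 2 times and applying the sign gives 2/(s + 6)^3.

2/(s + 6)^3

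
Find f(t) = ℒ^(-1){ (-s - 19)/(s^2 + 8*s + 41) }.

f(t) = -3*exp(-4*t)*sin(5*t) - exp(-4*t)*cos(5*t)

Complete the square in the denominator: s^2 + 8*s + 41 = (s + 4)^2 + 5^2.
Split the numerator to match: -s - 19 = -1·(s + 4) - 3·5.
Invert each term: -1·(s + 4)/((s + 4)^2 + 25) ↔ -e^(-4t)cos(5t); -3·5/((s + 4)^2 + 25) ↔ -3e^(-4t)sin(5t).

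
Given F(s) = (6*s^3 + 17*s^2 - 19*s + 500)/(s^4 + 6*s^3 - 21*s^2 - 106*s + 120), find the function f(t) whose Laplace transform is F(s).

f(t) = 4*exp(4*t) - 4*exp(t) + 5*exp(-5*t) + exp(-6*t)

Factor the denominator: s^4 + 6*s^3 - 21*s^2 - 106*s + 120 = (s - 4)*(s - 1)*(s + 5)*(s + 6).
Partial fraction decomposition gives [4/(s - 4)] + [5/(s + 5)] + [1/(s + 6)] + [-4/(s - 1)].
Invert each term: 4/(s - 4) ↔ 4e^(4t); 5/(s + 5) ↔ 5e^(-5t); 1/(s + 6) ↔ e^(-6t); -4/(s - 1) ↔ -4e^(t).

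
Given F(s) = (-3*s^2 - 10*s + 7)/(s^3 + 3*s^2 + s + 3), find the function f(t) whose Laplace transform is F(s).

f(t) = 2*sin(t) - 4*cos(t) + exp(-3*t)

Factor the denominator: s^3 + 3*s^2 + s + 3 = (s + 3)*(s^2 + 1).
Partial fraction decomposition gives [1/(s + 3)] + [-4*s/(s^2 + 1)] + [2/(s^2 + 1)].
Invert each term: 1/(s + 3) ↔ e^(-3t); -4·s/(s^2 + 1) ↔ -4cos(t); 2·1/(s^2 + 1) ↔ 2sin(t).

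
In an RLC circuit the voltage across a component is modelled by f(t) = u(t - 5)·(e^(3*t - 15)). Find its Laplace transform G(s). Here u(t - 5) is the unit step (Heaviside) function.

G(s) = exp(-5*s)/(s - 3)

By the second shifting theorem, L{u(t - c)·g(t - c)} = e^(-cs)·H(s) with c = 5 and H(s) = L{g(t)}.
L{e^(3t)} = 1/(s - 3).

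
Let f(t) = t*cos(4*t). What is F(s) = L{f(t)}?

F(s) = (s - 4)*(s + 4)/(s^2 + 16)^2

L{cos(4t)} = s/(s^2 + 16).
Then apply L{t·g(t)} = -d/ds[G(s)] with G(s) = s/(s^2 + 16):
differentiating 1 time and applying the sign gives (s - 4)*(s + 4)/(s^2 + 16)^2.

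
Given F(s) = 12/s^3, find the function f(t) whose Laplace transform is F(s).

f(t) = 6*t^2

Since L{t^2} = 2!/s^3 = 2/s^3, the inverse is t^2, scaled by 6.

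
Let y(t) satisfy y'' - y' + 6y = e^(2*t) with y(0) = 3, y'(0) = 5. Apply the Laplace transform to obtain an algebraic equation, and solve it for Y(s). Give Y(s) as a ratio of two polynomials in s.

Y(s) = (3*s^2 - 4*s - 3)/(s^3 - 3*s^2 + 8*s - 12)

Apply the Laplace transform to the equation.
The derivative rules (L{y''} = s^2 Y - s·y(0) - y'(0) and L{y'} = sY - y(0), with y(0) = 3, y'(0) = 5) turn the left side into (s^2 - s + 6)Y - (3*s + 2).
The right side is L{e^(2*t)} = 1/(s - 2).
So (s^2 - s + 6)Y = 1/(s - 2) + (3*s + 2).
Divide through and combine into a single rational function.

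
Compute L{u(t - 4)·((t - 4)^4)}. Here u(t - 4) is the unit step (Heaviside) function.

24*exp(-4*s)/s^5

By the second shifting theorem, L{u(t - c)·g(t - c)} = e^(-cs)·G(s) with c = 4 and G(s) = L{g(t)}.
L{t^4} = 4!/s^5 = 24/s^5.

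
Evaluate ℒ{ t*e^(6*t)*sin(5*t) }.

L{sin(5t)} = 5/(s^2 + 25).
Multiplying by e^(6t) shifts s → s - 6, so L{e^(6*t)*sin(5*t)} = 5/((s - 6)^2 + 25).
Then apply L{t·g(t)} = -d/ds[G(s)] with G(s) = 5/((s - 6)^2 + 25):
differentiating 1 time and applying the sign gives 10*(s - 6)/(s^2 - 12*s + 61)^2.

10*(s - 6)/(s^2 - 12*s + 61)^2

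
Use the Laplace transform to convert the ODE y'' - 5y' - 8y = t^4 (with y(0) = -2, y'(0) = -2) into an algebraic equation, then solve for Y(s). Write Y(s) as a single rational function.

Apply the Laplace transform to the equation.
The derivative rules (L{y''} = s^2 Y - s·y(0) - y'(0) and L{y'} = sY - y(0), with y(0) = -2, y'(0) = -2) turn the left side into (s^2 - 5*s - 8)Y - (-2*s + 8).
The right side is L{t^4} = 24/s^5.
So (s^2 - 5*s - 8)Y = 24/s^5 + (-2*s + 8).
Isolate Y and clear denominators.

Y(s) = (-2*s^6 + 8*s^5 + 24)/(s^7 - 5*s^6 - 8*s^5)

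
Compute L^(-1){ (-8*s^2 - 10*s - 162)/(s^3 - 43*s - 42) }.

Factor the denominator: s^3 - 43*s - 42 = (s - 7)*(s + 1)*(s + 6).
Partial fraction decomposition gives [-6/(s + 6)] + [4/(s + 1)] + [-6/(s - 7)].
Invert each term: -6/(s + 6) ↔ -6e^(-6t); 4/(s + 1) ↔ 4e^(-t); -6/(s - 7) ↔ -6e^(7t).

-6*exp(7*t) + 4*exp(-t) - 6*exp(-6*t)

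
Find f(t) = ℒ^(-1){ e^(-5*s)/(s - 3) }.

The factor e^(-5s) signals a time shift by c = 5 (second shifting theorem).
L{e^(3t)} = 1/(s - 3), so L^-1{1/(s - 3)} = e^(3*t).
Hence the inverse is u(t - 5) times that function evaluated at t - 5.

f(t) = Heaviside(t - 5)*(exp(3*t - 15))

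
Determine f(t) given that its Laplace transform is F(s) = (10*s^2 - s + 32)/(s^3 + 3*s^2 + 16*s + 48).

Factor the denominator: s^3 + 3*s^2 + 16*s + 48 = (s + 3)*(s^2 + 16).
Partial fraction decomposition gives [5/(s + 3)] + [5*s/(s^2 + 16)] + [-16/(s^2 + 16)].
Invert each term: 5/(s + 3) ↔ 5e^(-3t); 5·s/(s^2 + 16) ↔ 5cos(4t); -4·4/(s^2 + 16) ↔ -4sin(4t).

f(t) = -4*sin(4*t) + 5*cos(4*t) + 5*exp(-3*t)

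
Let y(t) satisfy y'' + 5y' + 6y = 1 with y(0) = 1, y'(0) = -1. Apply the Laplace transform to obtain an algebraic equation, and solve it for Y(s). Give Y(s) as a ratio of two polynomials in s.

Laplace-transform each side.
Using L{y''} = s^2 Y - s·y(0) - y'(0) and L{y'} = sY - y(0), with y(0) = 1, y'(0) = -1, the left side becomes (s^2 + 5*s + 6)Y - (s + 4).
The right side is L{1} = 1/s.
So (s^2 + 5*s + 6)Y = 1/s + (s + 4).
Isolate Y and clear denominators.

Y(s) = (s^2 + 4*s + 1)/(s^3 + 5*s^2 + 6*s)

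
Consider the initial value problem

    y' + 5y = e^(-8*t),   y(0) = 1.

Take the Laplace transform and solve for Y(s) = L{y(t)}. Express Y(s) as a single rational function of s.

Y(s) = (s + 9)/(s^2 + 13*s + 40)

Laplace-transform each side.
Using L{y'} = sY - y(0) = sY - 1, the left side becomes (s + 5)Y - (1).
The right side is L{e^(-8*t)} = 1/(s + 8).
So (s + 5)Y = 1/(s + 8) + (1).
Isolate Y and clear denominators.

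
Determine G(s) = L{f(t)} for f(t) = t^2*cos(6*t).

L{cos(6t)} = s/(s^2 + 36).
Then apply L{t^2·g(t)} = (-1)^2 d^2/ds^2[H(s)] with H(s) = s/(s^2 + 36):
differentiating 2 times and applying the sign gives 2*s*(s^2 - 108)/(s^2 + 36)^3.

G(s) = 2*s*(s^2 - 108)/(s^2 + 36)^3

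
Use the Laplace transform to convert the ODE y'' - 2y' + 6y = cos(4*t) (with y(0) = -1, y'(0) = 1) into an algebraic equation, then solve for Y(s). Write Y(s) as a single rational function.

Y(s) = (-s^3 + 3*s^2 - 15*s + 48)/(s^4 - 2*s^3 + 22*s^2 - 32*s + 96)

Take the Laplace transform of both sides.
The derivative rules (L{y''} = s^2 Y - s·y(0) - y'(0) and L{y'} = sY - y(0), with y(0) = -1, y'(0) = 1) turn the left side into (s^2 - 2*s + 6)Y - (-s + 3).
The right side is L{cos(4*t)} = s/(s^2 + 16).
So (s^2 - 2*s + 6)Y = s/(s^2 + 16) + (-s + 3).
Divide through and combine into a single rational function.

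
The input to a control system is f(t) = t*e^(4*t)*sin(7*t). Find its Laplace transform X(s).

L{sin(7t)} = 7/(s^2 + 49).
Multiplying by e^(4t) shifts s → s - 4, so L{e^(4*t)*sin(7*t)} = 7/((s - 4)^2 + 49).
Then apply L{t·g(t)} = -d/ds[G(s)] with G(s) = 7/((s - 4)^2 + 49):
differentiating 1 time and applying the sign gives 14*(s - 4)/(s^2 - 8*s + 65)^2.

X(s) = 14*(s - 4)/(s^2 - 8*s + 65)^2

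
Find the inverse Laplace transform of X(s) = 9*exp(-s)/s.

The factor e^(-s) signals a time shift by c = 1 (second shifting theorem).
L{9} = 9/s, so L^-1{9/s} = 9.
Hence the inverse is u(t - 1) times that function evaluated at t - 1.

Heaviside(t - 1)*(9)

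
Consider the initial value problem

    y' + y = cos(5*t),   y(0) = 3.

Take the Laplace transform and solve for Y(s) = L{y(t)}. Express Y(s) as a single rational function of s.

Y(s) = (3*s^2 + s + 75)/(s^3 + s^2 + 25*s + 25)

Transform both sides with L{·}.
The derivative rules (L{y'} = sY - y(0) = sY - 3) turn the left side into (s + 1)Y - (3).
The right side is L{cos(5*t)} = s/(s^2 + 25).
So (s + 1)Y = s/(s^2 + 25) + (3).
Isolate Y and clear denominators.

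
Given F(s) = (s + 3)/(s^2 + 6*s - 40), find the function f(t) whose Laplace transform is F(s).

f(t) = exp(-3*t)*cosh(7*t)

Rewrite the denominator: s^2 + 6*s - 40 = (s + 3)^2 - 49.
The form in (s + 3) signals a first-shifting-theorem factor e^(-3t).
Since L{cosh(7t)} = s/(s^2 - 49), the inverse is e^(-3*t)*cosh(7*t).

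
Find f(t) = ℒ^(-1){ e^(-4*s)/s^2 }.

f(t) = Heaviside(t - 4)*(t - 4)

The factor e^(-4s) signals a time shift by c = 4 (second shifting theorem).
L{t} = 1!/s^2 = 1/s^2, so L^-1{s^(-2)} = t.
Hence the inverse is u(t - 4) times that function evaluated at t - 4.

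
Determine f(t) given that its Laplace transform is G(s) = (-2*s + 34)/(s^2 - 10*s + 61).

Complete the square in the denominator: s^2 - 10*s + 61 = (s - 5)^2 + 6^2.
Split the numerator to match: -2*s + 34 = -2·(s - 5) + 4·6.
Invert each term: -2·(s - 5)/((s - 5)^2 + 36) ↔ -2e^(5t)cos(6t); 4·6/((s - 5)^2 + 36) ↔ 4e^(5t)sin(6t).

f(t) = 4*exp(5*t)*sin(6*t) - 2*exp(5*t)*cos(6*t)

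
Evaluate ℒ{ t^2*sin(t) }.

2*(3*s^2 - 1)/(s^2 + 1)^3

L{sin(t)} = 1/(s^2 + 1).
Then apply L{t^2·g(t)} = (-1)^2 d^2/ds^2[G(s)] with G(s) = 1/(s^2 + 1):
differentiating 2 times and applying the sign gives 2*(3*s^2 - 1)/(s^2 + 1)^3.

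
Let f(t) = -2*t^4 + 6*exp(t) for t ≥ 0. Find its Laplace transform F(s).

F(s) = 6/(s - 1) - 48/s^5

Apply the Laplace transform termwise.
(6)·[L{e^(t)} = 1/(s - 1)]; (-2)·[L{t^4} = 4!/s^5 = 24/s^5].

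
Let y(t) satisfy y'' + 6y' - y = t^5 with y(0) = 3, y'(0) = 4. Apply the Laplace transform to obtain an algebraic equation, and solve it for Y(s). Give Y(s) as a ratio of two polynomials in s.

Laplace-transform each side.
The derivative rules (L{y''} = s^2 Y - s·y(0) - y'(0) and L{y'} = sY - y(0), with y(0) = 3, y'(0) = 4) turn the left side into (s^2 + 6*s - 1)Y - (3*s + 22).
The right side is L{t^5} = 120/s^6.
So (s^2 + 6*s - 1)Y = 120/s^6 + (3*s + 22).
Solve for Y(s) and write it as one ratio of polynomials.

Y(s) = (3*s^7 + 22*s^6 + 120)/(s^8 + 6*s^7 - s^6)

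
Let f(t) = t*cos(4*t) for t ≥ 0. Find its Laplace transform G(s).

G(s) = (s - 4)*(s + 4)/(s^2 + 16)^2

L{cos(4t)} = s/(s^2 + 16).
Then apply L{t·g(t)} = -d/ds[H(s)] with H(s) = s/(s^2 + 16):
differentiating 1 time and applying the sign gives (s - 4)*(s + 4)/(s^2 + 16)^2.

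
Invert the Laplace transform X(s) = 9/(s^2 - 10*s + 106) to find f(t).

Rewrite the denominator: s^2 - 10*s + 106 = (s - 5)^2 + 81.
The form in (s - 5) signals a first-shifting-theorem factor e^(5t).
Since L{sin(9t)} = 9/(s^2 + 81), the inverse is e^(5*t)*sin(9*t).

f(t) = exp(5*t)*sin(9*t)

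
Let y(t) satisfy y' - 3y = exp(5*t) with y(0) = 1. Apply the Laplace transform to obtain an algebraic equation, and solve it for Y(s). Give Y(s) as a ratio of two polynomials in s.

Y(s) = (s - 4)/(s^2 - 8*s + 15)

Take the Laplace transform of both sides.
Using L{y'} = sY - y(0) = sY - 1, the left side becomes (s - 3)Y - (1).
The right side is L{exp(5*t)} = 1/(s - 5).
So (s - 3)Y = 1/(s - 5) + (1).
Solve for Y(s) and write it as one ratio of polynomials.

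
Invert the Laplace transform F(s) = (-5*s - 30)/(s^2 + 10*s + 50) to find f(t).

Complete the square in the denominator: s^2 + 10*s + 50 = (s + 5)^2 + 5^2.
Split the numerator to match: -5*s - 30 = -5·(s + 5) - 1·5.
Invert each term: -5·(s + 5)/((s + 5)^2 + 25) ↔ -5e^(-5t)cos(5t); -1·5/((s + 5)^2 + 25) ↔ -e^(-5t)sin(5t).

f(t) = -exp(-5*t)*sin(5*t) - 5*exp(-5*t)*cos(5*t)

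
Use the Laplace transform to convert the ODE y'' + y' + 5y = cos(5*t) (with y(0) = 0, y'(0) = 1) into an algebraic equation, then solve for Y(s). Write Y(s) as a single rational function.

Take the Laplace transform of both sides.
With L{y''} = s^2 Y - s·y(0) - y'(0) and L{y'} = sY - y(0), with y(0) = 0, y'(0) = 1: the LHS transforms to (s^2 + s + 5)Y - (1).
The right side is L{cos(5*t)} = s/(s^2 + 25).
So (s^2 + s + 5)Y = s/(s^2 + 25) + (1).
Solve for Y(s) and write it as one ratio of polynomials.

Y(s) = (s^2 + s + 25)/(s^4 + s^3 + 30*s^2 + 25*s + 125)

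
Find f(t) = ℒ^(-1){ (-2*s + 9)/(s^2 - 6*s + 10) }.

f(t) = 3*exp(3*t)*sin(t) - 2*exp(3*t)*cos(t)

Complete the square in the denominator: s^2 - 6*s + 10 = (s - 3)^2 + 1^2.
Split the numerator to match: -2*s + 9 = -2·(s - 3) + 3·1.
Invert each term: -2·(s - 3)/((s - 3)^2 + 1) ↔ -2e^(3t)cos(t); 3·1/((s - 3)^2 + 1) ↔ 3e^(3t)sin(t).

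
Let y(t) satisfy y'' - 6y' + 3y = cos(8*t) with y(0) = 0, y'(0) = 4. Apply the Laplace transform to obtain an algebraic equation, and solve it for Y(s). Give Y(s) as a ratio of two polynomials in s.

Laplace-transform each side.
With L{y''} = s^2 Y - s·y(0) - y'(0) and L{y'} = sY - y(0), with y(0) = 0, y'(0) = 4: the LHS transforms to (s^2 - 6*s + 3)Y - (4).
The right side is L{cos(8*t)} = s/(s^2 + 64).
So (s^2 - 6*s + 3)Y = s/(s^2 + 64) + (4).
Divide through and combine into a single rational function.

Y(s) = (4*s^2 + s + 256)/(s^4 - 6*s^3 + 67*s^2 - 384*s + 192)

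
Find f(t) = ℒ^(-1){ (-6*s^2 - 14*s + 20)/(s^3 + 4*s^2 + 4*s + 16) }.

Factor the denominator: s^3 + 4*s^2 + 4*s + 16 = (s + 4)*(s^2 + 4).
Partial fraction decomposition gives [-1/(s + 4)] + [-5*s/(s^2 + 4)] + [6/(s^2 + 4)].
Invert each term: -1/(s + 4) ↔ -e^(-4t); -5·s/(s^2 + 4) ↔ -5cos(2t); 3·2/(s^2 + 4) ↔ 3sin(2t).

f(t) = 3*sin(2*t) - 5*cos(2*t) - exp(-4*t)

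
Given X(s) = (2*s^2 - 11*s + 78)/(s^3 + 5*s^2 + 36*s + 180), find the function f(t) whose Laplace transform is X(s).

f(t) = -sin(6*t) - cos(6*t) + 3*exp(-5*t)

Factor the denominator: s^3 + 5*s^2 + 36*s + 180 = (s + 5)*(s^2 + 36).
Partial fraction decomposition gives [3/(s + 5)] + [-s/(s^2 + 36)] + [-6/(s^2 + 36)].
Invert each term: 3/(s + 5) ↔ 3e^(-5t); -1·s/(s^2 + 36) ↔ -cos(6t); -1·6/(s^2 + 36) ↔ -sin(6t).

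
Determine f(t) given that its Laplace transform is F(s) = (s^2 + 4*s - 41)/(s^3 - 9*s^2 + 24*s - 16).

f(t) = -3*t*exp(4*t) + 5*exp(4*t) - 4*exp(t)

Factor the denominator: s^3 - 9*s^2 + 24*s - 16 = (s - 4)^2*(s - 1).
Partial fraction decomposition gives [5/(s - 4)] + [-3/(s - 4)^2] + [-4/(s - 1)].
Invert each term: 5/(s - 4) ↔ 5e^(4t); -3/(s - 4)^2 ↔ -3t·e^(4t); -4/(s - 1) ↔ -4e^(t).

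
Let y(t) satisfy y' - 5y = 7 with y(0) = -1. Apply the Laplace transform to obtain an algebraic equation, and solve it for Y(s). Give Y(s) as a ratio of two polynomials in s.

Y(s) = (-s + 7)/(s^2 - 5*s)

Apply the Laplace transform to the equation.
The derivative rules (L{y'} = sY - y(0) = sY - (-1)) turn the left side into (s - 5)Y - (-1).
The right side is L{7} = 7/s.
So (s - 5)Y = 7/s + (-1).
Solve for Y(s) and write it as one ratio of polynomials.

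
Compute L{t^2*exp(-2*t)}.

L{e^(-2t)} = 1/(s + 2).
Then apply L{t^2·g(t)} = (-1)^2 d^2/ds^2[G(s)] with G(s) = 1/(s + 2):
differentiating 2 times and applying the sign gives 2/(s + 2)^3.

2/(s + 2)^3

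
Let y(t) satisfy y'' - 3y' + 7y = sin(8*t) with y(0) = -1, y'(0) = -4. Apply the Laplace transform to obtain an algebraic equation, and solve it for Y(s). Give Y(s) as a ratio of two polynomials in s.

Take the Laplace transform of both sides.
Using L{y''} = s^2 Y - s·y(0) - y'(0) and L{y'} = sY - y(0), with y(0) = -1, y'(0) = -4, the left side becomes (s^2 - 3*s + 7)Y - (-s - 1).
The right side is L{sin(8*t)} = 8/(s^2 + 64).
So (s^2 - 3*s + 7)Y = 8/(s^2 + 64) + (-s - 1).
Divide through and combine into a single rational function.

Y(s) = (-s^3 - s^2 - 64*s - 56)/(s^4 - 3*s^3 + 71*s^2 - 192*s + 448)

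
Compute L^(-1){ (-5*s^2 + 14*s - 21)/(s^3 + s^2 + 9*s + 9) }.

5*sin(3*t) - cos(3*t) - 4*exp(-t)

Factor the denominator: s^3 + s^2 + 9*s + 9 = (s + 1)*(s^2 + 9).
Partial fraction decomposition gives [-4/(s + 1)] + [-s/(s^2 + 9)] + [15/(s^2 + 9)].
Invert each term: -4/(s + 1) ↔ -4e^(-t); -1·s/(s^2 + 9) ↔ -cos(3t); 5·3/(s^2 + 9) ↔ 5sin(3t).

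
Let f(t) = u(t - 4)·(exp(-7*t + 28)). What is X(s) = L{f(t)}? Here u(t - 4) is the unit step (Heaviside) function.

X(s) = exp(-4*s)/(s + 7)

By the second shifting theorem, L{u(t - c)·g(t - c)} = e^(-cs)·G(s) with c = 4 and G(s) = L{g(t)}.
L{e^(-7t)} = 1/(s + 7).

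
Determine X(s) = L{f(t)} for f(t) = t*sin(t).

X(s) = 2*s/(s^2 + 1)^2

L{sin(t)} = 1/(s^2 + 1).
Then apply L{t·g(t)} = -d/ds[G(s)] with G(s) = 1/(s^2 + 1):
differentiating 1 time and applying the sign gives 2*s/(s^2 + 1)^2.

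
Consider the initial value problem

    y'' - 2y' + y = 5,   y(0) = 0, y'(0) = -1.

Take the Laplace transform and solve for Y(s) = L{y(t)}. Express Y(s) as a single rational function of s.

Transform both sides with L{·}.
With L{y''} = s^2 Y - s·y(0) - y'(0) and L{y'} = sY - y(0), with y(0) = 0, y'(0) = -1: the LHS transforms to (s^2 - 2*s + 1)Y - (-1).
The right side is L{5} = 5/s.
So (s^2 - 2*s + 1)Y = 5/s + (-1).
Isolate Y and clear denominators.

Y(s) = (-s + 5)/(s^3 - 2*s^2 + s)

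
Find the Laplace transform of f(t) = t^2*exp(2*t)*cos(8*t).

L{cos(8t)} = s/(s^2 + 64).
Multiplying by e^(2t) shifts s → s - 2, so L{exp(2*t)*cos(8*t)} = (s - 2)/((s - 2)^2 + 64).
Then apply L{t^2·g(t)} = (-1)^2 d^2/ds^2[G(s)] with G(s) = (s - 2)/((s - 2)^2 + 64):
differentiating 2 times and applying the sign gives 2*(s - 2)*(s^2 - 4*s - 188)/(s^2 - 4*s + 68)^3.

2*(s - 2)*(s^2 - 4*s - 188)/(s^2 - 4*s + 68)^3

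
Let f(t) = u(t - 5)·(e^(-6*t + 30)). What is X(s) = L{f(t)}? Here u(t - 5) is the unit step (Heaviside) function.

X(s) = exp(-5*s)/(s + 6)

By the second shifting theorem, L{u(t - c)·g(t - c)} = e^(-cs)·G(s) with c = 5 and G(s) = L{g(t)}.
L{e^(-6t)} = 1/(s + 6).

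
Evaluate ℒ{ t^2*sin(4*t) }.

8*(3*s^2 - 16)/(s^2 + 16)^3

L{sin(4t)} = 4/(s^2 + 16).
Then apply L{t^2·g(t)} = (-1)^2 d^2/ds^2[G(s)] with G(s) = 4/(s^2 + 16):
differentiating 2 times and applying the sign gives 8*(3*s^2 - 16)/(s^2 + 16)^3.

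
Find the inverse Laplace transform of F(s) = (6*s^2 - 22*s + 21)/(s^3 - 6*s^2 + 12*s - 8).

Factor the denominator: s^3 - 6*s^2 + 12*s - 8 = (s - 2)^3.
Partial fraction decomposition gives [6/(s - 2)] + [2/(s - 2)^2] + [(s - 2)^(-3)].
Invert each term: 6/(s - 2) ↔ 6e^(2t); 2/(s - 2)^2 ↔ 2t·e^(2t); 1/(s - 2)^3 ↔ (1/2)t^2·e^(2t).

t^2*exp(2*t)/2 + 2*t*exp(2*t) + 6*exp(2*t)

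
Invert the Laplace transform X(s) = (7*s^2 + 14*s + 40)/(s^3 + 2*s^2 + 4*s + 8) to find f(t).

Factor the denominator: s^3 + 2*s^2 + 4*s + 8 = (s + 2)*(s^2 + 4).
Partial fraction decomposition gives [5/(s + 2)] + [2*s/(s^2 + 4)] + [10/(s^2 + 4)].
Invert each term: 5/(s + 2) ↔ 5e^(-2t); 2·s/(s^2 + 4) ↔ 2cos(2t); 5·2/(s^2 + 4) ↔ 5sin(2t).

f(t) = 5*sin(2*t) + 2*cos(2*t) + 5*exp(-2*t)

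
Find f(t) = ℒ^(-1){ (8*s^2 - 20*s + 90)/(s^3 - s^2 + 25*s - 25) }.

f(t) = 3*exp(t) - 3*sin(5*t) + 5*cos(5*t)

Factor the denominator: s^3 - s^2 + 25*s - 25 = (s - 1)*(s^2 + 25).
Partial fraction decomposition gives [3/(s - 1)] + [5*s/(s^2 + 25)] + [-15/(s^2 + 25)].
Invert each term: 3/(s - 1) ↔ 3e^(t); 5·s/(s^2 + 25) ↔ 5cos(5t); -3·5/(s^2 + 25) ↔ -3sin(5t).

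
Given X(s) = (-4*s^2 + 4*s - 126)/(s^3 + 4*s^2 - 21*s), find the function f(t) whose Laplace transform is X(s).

f(t) = -5*exp(3*t) + 6 - 5*exp(-7*t)

Factor the denominator: s^3 + 4*s^2 - 21*s = s*(s - 3)*(s + 7).
Partial fraction decomposition gives [-5/(s + 7)] + [6/s] + [-5/(s - 3)].
Invert each term: -5/(s + 7) ↔ -5e^(-7t); 6/(s - 0) ↔ 6e^(0t); -5/(s - 3) ↔ -5e^(3t).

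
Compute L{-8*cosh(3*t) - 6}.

By linearity of the Laplace transform, transform each term separately.
(-8)·[L{cosh(3t)} = s/(s^2 - 9)]; L{-6} = -6/s.

-8*s/(s^2 - 9) - 6/s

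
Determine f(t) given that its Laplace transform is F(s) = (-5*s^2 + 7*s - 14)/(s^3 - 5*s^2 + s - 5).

Factor the denominator: s^3 - 5*s^2 + s - 5 = (s - 5)*(s^2 + 1).
Partial fraction decomposition gives [-4/(s - 5)] + [-s/(s^2 + 1)] + [2/(s^2 + 1)].
Invert each term: -4/(s - 5) ↔ -4e^(5t); -1·s/(s^2 + 1) ↔ -cos(t); 2·1/(s^2 + 1) ↔ 2sin(t).

f(t) = -4*exp(5*t) + 2*sin(t) - cos(t)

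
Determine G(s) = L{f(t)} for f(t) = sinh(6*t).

G(s) = 6/(s^2 - 36)

L{sinh(6t)} = 6/(s^2 - 36).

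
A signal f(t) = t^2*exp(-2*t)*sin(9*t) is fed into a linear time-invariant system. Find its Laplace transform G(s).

L{sin(9t)} = 9/(s^2 + 81).
Multiplying by e^(-2t) shifts s → s + 2, so L{exp(-2*t)*sin(9*t)} = 9/((s + 2)^2 + 81).
Then apply L{t^2·g(t)} = (-1)^2 d^2/ds^2[H(s)] with H(s) = 9/((s + 2)^2 + 81):
differentiating 2 times and applying the sign gives 54*(s^2 + 4*s - 23)/(s^2 + 4*s + 85)^3.

G(s) = 54*(s^2 + 4*s - 23)/(s^2 + 4*s + 85)^3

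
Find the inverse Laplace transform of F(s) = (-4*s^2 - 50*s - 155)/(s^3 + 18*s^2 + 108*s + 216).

t^2*exp(-6*t)/2 - 2*t*exp(-6*t) - 4*exp(-6*t)

Factor the denominator: s^3 + 18*s^2 + 108*s + 216 = (s + 6)^3.
Partial fraction decomposition gives [-4/(s + 6)] + [-2/(s + 6)^2] + [(s + 6)^(-3)].
Invert each term: -4/(s + 6) ↔ -4e^(-6t); -2/(s + 6)^2 ↔ -2t·e^(-6t); 1/(s + 6)^3 ↔ (1/2)t^2·e^(-6t).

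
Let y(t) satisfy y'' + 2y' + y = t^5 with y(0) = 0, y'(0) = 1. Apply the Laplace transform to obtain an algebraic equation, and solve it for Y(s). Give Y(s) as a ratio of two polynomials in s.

Y(s) = (s^6 + 120)/(s^8 + 2*s^7 + s^6)

Take the Laplace transform of both sides.
With L{y''} = s^2 Y - s·y(0) - y'(0) and L{y'} = sY - y(0), with y(0) = 0, y'(0) = 1: the LHS transforms to (s^2 + 2*s + 1)Y - (1).
The right side is L{t^5} = 120/s^6.
So (s^2 + 2*s + 1)Y = 120/s^6 + (1).
Isolate Y and clear denominators.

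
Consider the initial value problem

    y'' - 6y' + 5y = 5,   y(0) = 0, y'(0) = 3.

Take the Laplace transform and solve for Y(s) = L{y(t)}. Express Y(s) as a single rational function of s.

Laplace-transform each side.
Using L{y''} = s^2 Y - s·y(0) - y'(0) and L{y'} = sY - y(0), with y(0) = 0, y'(0) = 3, the left side becomes (s^2 - 6*s + 5)Y - (3).
The right side is L{5} = 5/s.
So (s^2 - 6*s + 5)Y = 5/s + (3).
Solve for Y(s) and write it as one ratio of polynomials.

Y(s) = (3*s + 5)/(s^3 - 6*s^2 + 5*s)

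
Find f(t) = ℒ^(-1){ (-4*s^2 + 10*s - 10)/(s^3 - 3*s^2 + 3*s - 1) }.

Factor the denominator: s^3 - 3*s^2 + 3*s - 1 = (s - 1)^3.
Partial fraction decomposition gives [-4/(s - 1)] + [2/(s - 1)^2] + [-4/(s - 1)^3].
Invert each term: -4/(s - 1) ↔ -4e^(t); 2/(s - 1)^2 ↔ 2t·e^(t); -4/(s - 1)^3 ↔ (-2)t^2·e^(t).

f(t) = -2*t^2*exp(t) + 2*t*exp(t) - 4*exp(t)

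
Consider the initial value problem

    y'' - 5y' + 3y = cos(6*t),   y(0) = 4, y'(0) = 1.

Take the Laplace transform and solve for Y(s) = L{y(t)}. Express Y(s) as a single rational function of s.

Apply the Laplace transform to the equation.
With L{y''} = s^2 Y - s·y(0) - y'(0) and L{y'} = sY - y(0), with y(0) = 4, y'(0) = 1: the LHS transforms to (s^2 - 5*s + 3)Y - (4*s - 19).
The right side is L{cos(6*t)} = s/(s^2 + 36).
So (s^2 - 5*s + 3)Y = s/(s^2 + 36) + (4*s - 19).
Divide through and combine into a single rational function.

Y(s) = (4*s^3 - 19*s^2 + 145*s - 684)/(s^4 - 5*s^3 + 39*s^2 - 180*s + 108)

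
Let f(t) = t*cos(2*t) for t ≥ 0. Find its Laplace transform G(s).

L{cos(2t)} = s/(s^2 + 4).
Then apply L{t·g(t)} = -d/ds[H(s)] with H(s) = s/(s^2 + 4):
differentiating 1 time and applying the sign gives (s - 2)*(s + 2)/(s^2 + 4)^2.

G(s) = (s - 2)*(s + 2)/(s^2 + 4)^2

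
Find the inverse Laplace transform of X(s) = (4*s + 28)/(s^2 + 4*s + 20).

5*exp(-2*t)*sin(4*t) + 4*exp(-2*t)*cos(4*t)

Complete the square in the denominator: s^2 + 4*s + 20 = (s + 2)^2 + 4^2.
Split the numerator to match: 4*s + 28 = 4·(s + 2) + 5·4.
Invert each term: 4·(s + 2)/((s + 2)^2 + 16) ↔ 4e^(-2t)cos(4t); 5·4/((s + 2)^2 + 16) ↔ 5e^(-2t)sin(4t).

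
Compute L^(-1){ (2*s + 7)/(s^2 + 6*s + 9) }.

Factor the denominator: s^2 + 6*s + 9 = (s + 3)^2.
Partial fraction decomposition gives [2/(s + 3)] + [(s + 3)^(-2)].
Invert each term: 2/(s + 3) ↔ 2e^(-3t); 1/(s + 3)^2 ↔ t·e^(-3t).

t*exp(-3*t) + 2*exp(-3*t)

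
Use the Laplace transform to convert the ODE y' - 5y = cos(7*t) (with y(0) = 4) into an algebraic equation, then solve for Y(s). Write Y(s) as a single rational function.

Transform both sides with L{·}.
With L{y'} = sY - y(0) = sY - 4: the LHS transforms to (s - 5)Y - (4).
The right side is L{cos(7*t)} = s/(s^2 + 49).
So (s - 5)Y = s/(s^2 + 49) + (4).
Divide through and combine into a single rational function.

Y(s) = (4*s^2 + s + 196)/(s^3 - 5*s^2 + 49*s - 245)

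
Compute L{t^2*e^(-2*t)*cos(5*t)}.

L{cos(5t)} = s/(s^2 + 25).
Multiplying by e^(-2t) shifts s → s + 2, so L{e^(-2*t)*cos(5*t)} = (s + 2)/((s + 2)^2 + 25).
Then apply L{t^2·g(t)} = (-1)^2 d^2/ds^2[H(s)] with H(s) = (s + 2)/((s + 2)^2 + 25):
differentiating 2 times and applying the sign gives 2*(s + 2)*(s^2 + 4*s - 71)/(s^2 + 4*s + 29)^3.

2*(s + 2)*(s^2 + 4*s - 71)/(s^2 + 4*s + 29)^3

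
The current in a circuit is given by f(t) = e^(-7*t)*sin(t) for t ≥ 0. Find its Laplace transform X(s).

L{sin(t)} = 1/(s^2 + 1).
By the first shifting theorem, multiplying by e^(-7t) replaces s with s + 7.

X(s) = 1/((s + 7)^2 + 1)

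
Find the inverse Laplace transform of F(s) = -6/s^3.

Since L{t^2} = 2!/s^3 = 2/s^3, the inverse is t^2, scaled by -3.

-3*t^2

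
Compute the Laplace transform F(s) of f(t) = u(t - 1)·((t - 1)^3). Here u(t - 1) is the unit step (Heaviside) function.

By the second shifting theorem, L{u(t - c)·g(t - c)} = e^(-cs)·G(s) with c = 1 and G(s) = L{g(t)}.
L{t^3} = 3!/s^4 = 6/s^4.

F(s) = 6*exp(-s)/s^4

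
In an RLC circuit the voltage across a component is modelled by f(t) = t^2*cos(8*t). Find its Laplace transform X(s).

X(s) = 2*s*(s^2 - 192)/(s^2 + 64)^3

L{cos(8t)} = s/(s^2 + 64).
Then apply L{t^2·g(t)} = (-1)^2 d^2/ds^2[G(s)] with G(s) = s/(s^2 + 64):
differentiating 2 times and applying the sign gives 2*s*(s^2 - 192)/(s^2 + 64)^3.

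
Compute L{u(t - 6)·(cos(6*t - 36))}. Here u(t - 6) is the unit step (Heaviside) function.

s*exp(-6*s)/(s^2 + 36)

By the second shifting theorem, L{u(t - c)·g(t - c)} = e^(-cs)·G(s) with c = 6 and G(s) = L{g(t)}.
L{cos(6t)} = s/(s^2 + 36).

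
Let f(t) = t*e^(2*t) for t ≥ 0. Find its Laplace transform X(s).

X(s) = (s - 2)^(-2)

L{e^(2t)} = 1/(s - 2).
Then apply L{t·g(t)} = -d/ds[G(s)] with G(s) = 1/(s - 2):
differentiating 1 time and applying the sign gives (s - 2)^(-2).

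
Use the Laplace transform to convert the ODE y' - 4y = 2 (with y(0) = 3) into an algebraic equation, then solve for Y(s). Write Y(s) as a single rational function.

Y(s) = (3*s + 2)/(s^2 - 4*s)

Transform both sides with L{·}.
With L{y'} = sY - y(0) = sY - 3: the LHS transforms to (s - 4)Y - (3).
The right side is L{2} = 2/s.
So (s - 4)Y = 2/s + (3).
Divide through and combine into a single rational function.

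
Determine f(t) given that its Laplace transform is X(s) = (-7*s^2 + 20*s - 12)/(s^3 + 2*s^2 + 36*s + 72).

Factor the denominator: s^3 + 2*s^2 + 36*s + 72 = (s + 2)*(s^2 + 36).
Partial fraction decomposition gives [-2/(s + 2)] + [-5*s/(s^2 + 36)] + [30/(s^2 + 36)].
Invert each term: -2/(s + 2) ↔ -2e^(-2t); -5·s/(s^2 + 36) ↔ -5cos(6t); 5·6/(s^2 + 36) ↔ 5sin(6t).

f(t) = 5*sin(6*t) - 5*cos(6*t) - 2*exp(-2*t)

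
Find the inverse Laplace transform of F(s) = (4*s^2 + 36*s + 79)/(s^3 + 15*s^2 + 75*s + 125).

Factor the denominator: s^3 + 15*s^2 + 75*s + 125 = (s + 5)^3.
Partial fraction decomposition gives [4/(s + 5)] + [-4/(s + 5)^2] + [-1/(s + 5)^3].
Invert each term: 4/(s + 5) ↔ 4e^(-5t); -4/(s + 5)^2 ↔ -4t·e^(-5t); -1/(s + 5)^3 ↔ (-1/2)t^2·e^(-5t).

-t^2*exp(-5*t)/2 - 4*t*exp(-5*t) + 4*exp(-5*t)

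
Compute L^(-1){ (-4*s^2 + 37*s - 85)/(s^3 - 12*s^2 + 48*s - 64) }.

-t^2*exp(4*t)/2 + 5*t*exp(4*t) - 4*exp(4*t)

Factor the denominator: s^3 - 12*s^2 + 48*s - 64 = (s - 4)^3.
Partial fraction decomposition gives [-4/(s - 4)] + [5/(s - 4)^2] + [-1/(s - 4)^3].
Invert each term: -4/(s - 4) ↔ -4e^(4t); 5/(s - 4)^2 ↔ 5t·e^(4t); -1/(s - 4)^3 ↔ (-1/2)t^2·e^(4t).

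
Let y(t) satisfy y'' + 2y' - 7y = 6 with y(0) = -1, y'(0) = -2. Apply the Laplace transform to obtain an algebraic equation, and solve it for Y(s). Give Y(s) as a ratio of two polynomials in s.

Take the Laplace transform of both sides.
With L{y''} = s^2 Y - s·y(0) - y'(0) and L{y'} = sY - y(0), with y(0) = -1, y'(0) = -2: the LHS transforms to (s^2 + 2*s - 7)Y - (-s - 4).
The right side is L{6} = 6/s.
So (s^2 + 2*s - 7)Y = 6/s + (-s - 4).
Isolate Y and clear denominators.

Y(s) = (-s^2 - 4*s + 6)/(s^3 + 2*s^2 - 7*s)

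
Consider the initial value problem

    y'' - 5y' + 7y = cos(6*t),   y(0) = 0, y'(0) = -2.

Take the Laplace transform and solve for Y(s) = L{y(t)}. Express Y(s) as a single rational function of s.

Apply the Laplace transform to the equation.
With L{y''} = s^2 Y - s·y(0) - y'(0) and L{y'} = sY - y(0), with y(0) = 0, y'(0) = -2: the LHS transforms to (s^2 - 5*s + 7)Y - (-2).
The right side is L{cos(6*t)} = s/(s^2 + 36).
So (s^2 - 5*s + 7)Y = s/(s^2 + 36) + (-2).
Isolate Y and clear denominators.

Y(s) = (-2*s^2 + s - 72)/(s^4 - 5*s^3 + 43*s^2 - 180*s + 252)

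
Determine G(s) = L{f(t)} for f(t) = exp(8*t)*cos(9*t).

G(s) = (s - 8)/((s - 8)^2 + 81)

L{cos(9t)} = s/(s^2 + 81).
By the first shifting theorem, multiplying by e^(8t) replaces s with s - 8.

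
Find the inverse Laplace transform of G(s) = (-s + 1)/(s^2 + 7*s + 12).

Factor the denominator: s^2 + 7*s + 12 = (s + 3)*(s + 4).
Partial fraction decomposition gives [-5/(s + 4)] + [4/(s + 3)].
Invert each term: -5/(s + 4) ↔ -5e^(-4t); 4/(s + 3) ↔ 4e^(-3t).

4*exp(-3*t) - 5*exp(-4*t)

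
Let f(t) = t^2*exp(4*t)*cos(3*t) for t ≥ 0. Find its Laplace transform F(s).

F(s) = 2*(s - 4)*(s^2 - 8*s - 11)/(s^2 - 8*s + 25)^3

L{cos(3t)} = s/(s^2 + 9).
Multiplying by e^(4t) shifts s → s - 4, so L{exp(4*t)*cos(3*t)} = (s - 4)/((s - 4)^2 + 9).
Then apply L{t^2·g(t)} = (-1)^2 d^2/ds^2[G(s)] with G(s) = (s - 4)/((s - 4)^2 + 9):
differentiating 2 times and applying the sign gives 2*(s - 4)*(s^2 - 8*s - 11)/(s^2 - 8*s + 25)^3.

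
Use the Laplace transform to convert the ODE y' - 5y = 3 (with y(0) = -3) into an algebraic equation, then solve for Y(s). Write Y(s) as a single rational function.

Y(s) = (-3*s + 3)/(s^2 - 5*s)

Transform both sides with L{·}.
Using L{y'} = sY - y(0) = sY - (-3), the left side becomes (s - 5)Y - (-3).
The right side is L{3} = 3/s.
So (s - 5)Y = 3/s + (-3).
Isolate Y and clear denominators.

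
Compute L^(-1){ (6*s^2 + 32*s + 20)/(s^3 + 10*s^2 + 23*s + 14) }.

Factor the denominator: s^3 + 10*s^2 + 23*s + 14 = (s + 1)*(s + 2)*(s + 7).
Partial fraction decomposition gives [-1/(s + 1)] + [3/(s + 7)] + [4/(s + 2)].
Invert each term: -1/(s + 1) ↔ -e^(-t); 3/(s + 7) ↔ 3e^(-7t); 4/(s + 2) ↔ 4e^(-2t).

-exp(-t) + 4*exp(-2*t) + 3*exp(-7*t)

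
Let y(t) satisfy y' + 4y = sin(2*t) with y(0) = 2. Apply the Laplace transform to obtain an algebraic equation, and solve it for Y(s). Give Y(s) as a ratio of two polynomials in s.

Y(s) = (2*s^2 + 10)/(s^3 + 4*s^2 + 4*s + 16)

Apply the Laplace transform to the equation.
With L{y'} = sY - y(0) = sY - 2: the LHS transforms to (s + 4)Y - (2).
The right side is L{sin(2*t)} = 2/(s^2 + 4).
So (s + 4)Y = 2/(s^2 + 4) + (2).
Isolate Y and clear denominators.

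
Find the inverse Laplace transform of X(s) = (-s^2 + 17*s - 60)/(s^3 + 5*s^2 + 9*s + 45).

Factor the denominator: s^3 + 5*s^2 + 9*s + 45 = (s + 5)*(s^2 + 9).
Partial fraction decomposition gives [-5/(s + 5)] + [4*s/(s^2 + 9)] + [-3/(s^2 + 9)].
Invert each term: -5/(s + 5) ↔ -5e^(-5t); 4·s/(s^2 + 9) ↔ 4cos(3t); -1·3/(s^2 + 9) ↔ -sin(3t).

-sin(3*t) + 4*cos(3*t) - 5*exp(-5*t)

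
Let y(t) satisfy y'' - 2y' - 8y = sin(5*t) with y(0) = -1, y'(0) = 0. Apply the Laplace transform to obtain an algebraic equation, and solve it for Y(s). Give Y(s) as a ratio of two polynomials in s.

Transform both sides with L{·}.
The derivative rules (L{y''} = s^2 Y - s·y(0) - y'(0) and L{y'} = sY - y(0), with y(0) = -1, y'(0) = 0) turn the left side into (s^2 - 2*s - 8)Y - (-s + 2).
The right side is L{sin(5*t)} = 5/(s^2 + 25).
So (s^2 - 2*s - 8)Y = 5/(s^2 + 25) + (-s + 2).
Divide through and combine into a single rational function.

Y(s) = (-s^3 + 2*s^2 - 25*s + 55)/(s^4 - 2*s^3 + 17*s^2 - 50*s - 200)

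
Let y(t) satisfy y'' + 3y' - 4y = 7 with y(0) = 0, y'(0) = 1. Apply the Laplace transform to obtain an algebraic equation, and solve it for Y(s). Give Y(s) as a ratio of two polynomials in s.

Y(s) = (s + 7)/(s^3 + 3*s^2 - 4*s)

Transform both sides with L{·}.
With L{y''} = s^2 Y - s·y(0) - y'(0) and L{y'} = sY - y(0), with y(0) = 0, y'(0) = 1: the LHS transforms to (s^2 + 3*s - 4)Y - (1).
The right side is L{7} = 7/s.
So (s^2 + 3*s - 4)Y = 7/s + (1).
Divide through and combine into a single rational function.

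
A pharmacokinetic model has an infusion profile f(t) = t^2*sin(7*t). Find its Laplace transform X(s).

L{sin(7t)} = 7/(s^2 + 49).
Then apply L{t^2·g(t)} = (-1)^2 d^2/ds^2[G(s)] with G(s) = 7/(s^2 + 49):
differentiating 2 times and applying the sign gives 14*(3*s^2 - 49)/(s^2 + 49)^3.

X(s) = 14*(3*s^2 - 49)/(s^2 + 49)^3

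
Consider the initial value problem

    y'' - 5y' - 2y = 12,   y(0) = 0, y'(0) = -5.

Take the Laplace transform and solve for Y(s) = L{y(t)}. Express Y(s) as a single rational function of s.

Y(s) = (-5*s + 12)/(s^3 - 5*s^2 - 2*s)

Laplace-transform each side.
With L{y''} = s^2 Y - s·y(0) - y'(0) and L{y'} = sY - y(0), with y(0) = 0, y'(0) = -5: the LHS transforms to (s^2 - 5*s - 2)Y - (-5).
The right side is L{12} = 12/s.
So (s^2 - 5*s - 2)Y = 12/s + (-5).
Divide through and combine into a single rational function.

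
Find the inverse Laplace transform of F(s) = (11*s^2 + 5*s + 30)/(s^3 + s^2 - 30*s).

Factor the denominator: s^3 + s^2 - 30*s = s*(s - 5)*(s + 6).
Partial fraction decomposition gives [6/(s + 6)] + [-1/s] + [6/(s - 5)].
Invert each term: 6/(s + 6) ↔ 6e^(-6t); -1/(s - 0) ↔ -e^(0t); 6/(s - 5) ↔ 6e^(5t).

6*exp(5*t) - 1 + 6*exp(-6*t)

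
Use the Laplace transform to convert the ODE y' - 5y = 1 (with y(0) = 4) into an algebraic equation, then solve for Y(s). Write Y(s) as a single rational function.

Y(s) = (4*s + 1)/(s^2 - 5*s)

Laplace-transform each side.
Using L{y'} = sY - y(0) = sY - 4, the left side becomes (s - 5)Y - (4).
The right side is L{1} = 1/s.
So (s - 5)Y = 1/s + (4).
Isolate Y and clear denominators.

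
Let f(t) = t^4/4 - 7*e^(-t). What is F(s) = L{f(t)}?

Apply the Laplace transform termwise.
(-7)·[L{e^(-t)} = 1/(s + 1)]; (1/4)·[L{t^4} = 4!/s^5 = 24/s^5].

F(s) = -7/(s + 1) + 6/s^5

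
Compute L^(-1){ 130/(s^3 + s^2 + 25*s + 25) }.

sin(5*t) - 5*cos(5*t) + 5*exp(-t)

Factor the denominator: s^3 + s^2 + 25*s + 25 = (s + 1)*(s^2 + 25).
Partial fraction decomposition gives [5/(s + 1)] + [-5*s/(s^2 + 25)] + [5/(s^2 + 25)].
Invert each term: 5/(s + 1) ↔ 5e^(-t); -5·s/(s^2 + 25) ↔ -5cos(5t); 1·5/(s^2 + 25) ↔ sin(5t).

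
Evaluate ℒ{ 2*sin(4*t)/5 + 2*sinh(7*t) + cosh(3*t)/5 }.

The transform is linear, so treat each term independently.
(1/5)·[L{cosh(3t)} = s/(s^2 - 9)]; (2)·[L{sinh(7t)} = 7/(s^2 - 49)]; (2/5)·[L{sin(4t)} = 4/(s^2 + 16)].

s/(5*(s^2 - 9)) + 8/(5*(s^2 + 16)) + 14/(s^2 - 49)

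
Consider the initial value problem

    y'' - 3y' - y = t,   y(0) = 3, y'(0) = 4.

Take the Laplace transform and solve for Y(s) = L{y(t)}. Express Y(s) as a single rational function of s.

Take the Laplace transform of both sides.
The derivative rules (L{y''} = s^2 Y - s·y(0) - y'(0) and L{y'} = sY - y(0), with y(0) = 3, y'(0) = 4) turn the left side into (s^2 - 3*s - 1)Y - (3*s - 5).
The right side is L{t} = s^(-2).
So (s^2 - 3*s - 1)Y = s^(-2) + (3*s - 5).
Divide through and combine into a single rational function.

Y(s) = (3*s^3 - 5*s^2 + 1)/(s^4 - 3*s^3 - s^2)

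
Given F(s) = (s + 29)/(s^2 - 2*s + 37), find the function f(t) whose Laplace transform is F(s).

Complete the square in the denominator: s^2 - 2*s + 37 = (s - 1)^2 + 6^2.
Split the numerator to match: s + 29 = 1·(s - 1) + 5·6.
Invert each term: 1·(s - 1)/((s - 1)^2 + 36) ↔ e^(t)cos(6t); 5·6/((s - 1)^2 + 36) ↔ 5e^(t)sin(6t).

f(t) = 5*exp(t)*sin(6*t) + exp(t)*cos(6*t)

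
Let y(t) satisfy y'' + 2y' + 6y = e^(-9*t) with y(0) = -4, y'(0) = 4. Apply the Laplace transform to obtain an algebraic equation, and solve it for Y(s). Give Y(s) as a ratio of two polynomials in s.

Laplace-transform each side.
Using L{y''} = s^2 Y - s·y(0) - y'(0) and L{y'} = sY - y(0), with y(0) = -4, y'(0) = 4, the left side becomes (s^2 + 2*s + 6)Y - (-4*s - 4).
The right side is L{e^(-9*t)} = 1/(s + 9).
So (s^2 + 2*s + 6)Y = 1/(s + 9) + (-4*s - 4).
Isolate Y and clear denominators.

Y(s) = (-4*s^2 - 40*s - 35)/(s^3 + 11*s^2 + 24*s + 54)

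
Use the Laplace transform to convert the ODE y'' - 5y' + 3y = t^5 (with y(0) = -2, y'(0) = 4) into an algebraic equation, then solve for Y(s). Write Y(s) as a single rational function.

Y(s) = (-2*s^7 + 14*s^6 + 120)/(s^8 - 5*s^7 + 3*s^6)

Laplace-transform each side.
With L{y''} = s^2 Y - s·y(0) - y'(0) and L{y'} = sY - y(0), with y(0) = -2, y'(0) = 4: the LHS transforms to (s^2 - 5*s + 3)Y - (-2*s + 14).
The right side is L{t^5} = 120/s^6.
So (s^2 - 5*s + 3)Y = 120/s^6 + (-2*s + 14).
Solve for Y(s) and write it as one ratio of polynomials.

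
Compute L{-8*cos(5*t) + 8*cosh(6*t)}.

-8*s/(s^2 + 25) + 8*s/(s^2 - 36)

The transform is linear, so treat each term independently.
(8)·[L{cosh(6t)} = s/(s^2 - 36)]; (-8)·[L{cos(5t)} = s/(s^2 + 25)].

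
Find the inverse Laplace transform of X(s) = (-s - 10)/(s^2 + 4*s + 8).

Complete the square in the denominator: s^2 + 4*s + 8 = (s + 2)^2 + 2^2.
Split the numerator to match: -s - 10 = -1·(s + 2) - 4·2.
Invert each term: -1·(s + 2)/((s + 2)^2 + 4) ↔ -e^(-2t)cos(2t); -4·2/((s + 2)^2 + 4) ↔ -4e^(-2t)sin(2t).

-4*exp(-2*t)*sin(2*t) - exp(-2*t)*cos(2*t)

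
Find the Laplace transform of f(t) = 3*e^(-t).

3/(s + 1)

L{3} = 3/s.
By the first shifting theorem, multiplying by e^(-t) replaces s with s + 1.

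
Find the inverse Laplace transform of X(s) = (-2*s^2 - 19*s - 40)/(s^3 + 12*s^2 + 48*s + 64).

2*t^2*exp(-4*t) - 3*t*exp(-4*t) - 2*exp(-4*t)

Factor the denominator: s^3 + 12*s^2 + 48*s + 64 = (s + 4)^3.
Partial fraction decomposition gives [-2/(s + 4)] + [-3/(s + 4)^2] + [4/(s + 4)^3].
Invert each term: -2/(s + 4) ↔ -2e^(-4t); -3/(s + 4)^2 ↔ -3t·e^(-4t); 4/(s + 4)^3 ↔ (2)t^2·e^(-4t).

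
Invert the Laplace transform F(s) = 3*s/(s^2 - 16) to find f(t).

Since L{cosh(4t)} = s/(s^2 - 16), the inverse is cosh(4*t), scaled by 3.

f(t) = 3*cosh(4*t)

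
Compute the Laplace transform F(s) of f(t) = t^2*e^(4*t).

L{e^(4t)} = 1/(s - 4).
Then apply L{t^2·g(t)} = (-1)^2 d^2/ds^2[G(s)] with G(s) = 1/(s - 4):
differentiating 2 times and applying the sign gives 2/(s - 4)^3.

F(s) = 2/(s - 4)^3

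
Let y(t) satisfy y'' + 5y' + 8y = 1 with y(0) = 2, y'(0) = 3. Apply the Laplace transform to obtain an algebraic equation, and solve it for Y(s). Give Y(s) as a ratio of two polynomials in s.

Transform both sides with L{·}.
With L{y''} = s^2 Y - s·y(0) - y'(0) and L{y'} = sY - y(0), with y(0) = 2, y'(0) = 3: the LHS transforms to (s^2 + 5*s + 8)Y - (2*s + 13).
The right side is L{1} = 1/s.
So (s^2 + 5*s + 8)Y = 1/s + (2*s + 13).
Isolate Y and clear denominators.

Y(s) = (2*s^2 + 13*s + 1)/(s^3 + 5*s^2 + 8*s)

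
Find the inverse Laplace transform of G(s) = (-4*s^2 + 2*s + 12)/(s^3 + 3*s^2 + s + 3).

Factor the denominator: s^3 + 3*s^2 + s + 3 = (s + 3)*(s^2 + 1).
Partial fraction decomposition gives [-3/(s + 3)] + [-s/(s^2 + 1)] + [5/(s^2 + 1)].
Invert each term: -3/(s + 3) ↔ -3e^(-3t); -1·s/(s^2 + 1) ↔ -cos(t); 5·1/(s^2 + 1) ↔ 5sin(t).

5*sin(t) - cos(t) - 3*exp(-3*t)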